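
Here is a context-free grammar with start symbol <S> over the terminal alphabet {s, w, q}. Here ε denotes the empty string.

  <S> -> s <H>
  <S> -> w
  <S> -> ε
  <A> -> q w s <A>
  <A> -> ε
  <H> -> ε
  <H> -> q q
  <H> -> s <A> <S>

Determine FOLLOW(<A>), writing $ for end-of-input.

FIRST(<S>): from <S>->s <H> we get {s}; from <S>->w we get {w}; from <S>->ε we get {ε}. So FIRST(<S>) = {ε, s, w}.
FIRST(<A>): from <A>->q w s <A> we get {q}; from <A>->ε we get {ε}. So FIRST(<A>) = {ε, q}.
FIRST(<H>): from <H>->ε we get {ε}; from <H>->q q we get {q}; from <H>->s <A> <S> we get {s}. So FIRST(<H>) = {ε, q, s}.
FOLLOW(<S>) includes $ since <S> is the start symbol.
FOLLOW(<S>): in <H>->s <A> <S>, the suffix after <S> is empty, so FOLLOW(<S>) ⊇ FOLLOW(<H>) = {$}. Thus FOLLOW(<S>) = {$}.
FOLLOW(<H>): in <S>->s <H>, the suffix after <H> is empty, so FOLLOW(<H>) ⊇ FOLLOW(<S>) = {$}. Thus FOLLOW(<H>) = {$}.
FOLLOW(<A>): in <A>->q w s <A>, the suffix after <A> is empty (adds nothing new); in <H>->s <A> <S>, <A> is followed by <S> with FIRST {ε, s, w}; in <H>->s <A> <S>, the suffix after <A> is nullable, so FOLLOW(<A>) ⊇ FOLLOW(<H>) = {$}. Thus FOLLOW(<A>) = {$, s, w}.

{$, s, w}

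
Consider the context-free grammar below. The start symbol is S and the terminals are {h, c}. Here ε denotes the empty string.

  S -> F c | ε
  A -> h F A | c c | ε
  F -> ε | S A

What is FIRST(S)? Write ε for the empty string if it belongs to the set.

FIRST(A): from A->h F A we get {h}; from A->c c we get {c}; from A->ε we get {ε}. So FIRST(A) = {ε, c, h}.
FIRST(S): from S->F c we get {c, h}; from S->ε we get {ε}. So FIRST(S) = {ε, c, h}.
FIRST(F): from F->ε we get {ε}; from F->S A we get {ε, c, h}. So FIRST(F) = {ε, c, h}.

{ε, c, h}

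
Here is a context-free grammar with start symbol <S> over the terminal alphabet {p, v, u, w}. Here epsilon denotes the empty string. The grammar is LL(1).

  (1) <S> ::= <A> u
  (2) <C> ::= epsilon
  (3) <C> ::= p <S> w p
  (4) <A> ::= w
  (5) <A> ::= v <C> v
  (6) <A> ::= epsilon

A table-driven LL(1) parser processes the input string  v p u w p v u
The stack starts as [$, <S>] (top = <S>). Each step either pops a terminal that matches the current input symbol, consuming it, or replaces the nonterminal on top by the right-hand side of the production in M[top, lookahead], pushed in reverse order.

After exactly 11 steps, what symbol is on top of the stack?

u

      Stack            Input            Action
   1  $ <S>            v p u w p v u $  expand <S> ::= <A> u
   2  $ u <A>          v p u w p v u $  expand <A> ::= v <C> v
   3  $ u v <C> v      v p u w p v u $  match v
   4  $ u v <C>        p u w p v u $    expand <C> ::= p <S> w p
   5  $ u v p w <S> p  p u w p v u $    match p
   6  $ u v p w <S>    u w p v u $      expand <S> ::= <A> u
   7  $ u v p w u <A>  u w p v u $      expand <A> ::= epsilon
   8  $ u v p w u      u w p v u $      match u
   9  $ u v p w        w p v u $        match w
  10  $ u v p          p v u $          match p
  11  $ u v            v u $            match v
Stack after step 11: $ u (top = u).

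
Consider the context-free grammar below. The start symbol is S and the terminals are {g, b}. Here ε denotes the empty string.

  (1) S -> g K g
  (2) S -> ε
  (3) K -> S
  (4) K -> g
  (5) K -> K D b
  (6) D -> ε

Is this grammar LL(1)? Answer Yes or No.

No

FIRST(S) = {ε, g}
FIRST(K) = {ε, b, g}
FIRST(D) = {ε}
FOLLOW(S) = {$, b, g}
FOLLOW(K) = {b, g}
FOLLOW(D) = {b}
Cell M[K, b] receives both K -> S and K -> K D b — the grammar is not LL(1).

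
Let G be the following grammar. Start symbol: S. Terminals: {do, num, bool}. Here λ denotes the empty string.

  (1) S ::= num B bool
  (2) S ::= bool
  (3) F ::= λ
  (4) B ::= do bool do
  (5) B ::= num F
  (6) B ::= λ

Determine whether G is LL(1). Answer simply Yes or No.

Yes

FIRST(S) = {bool, num}
FIRST(F) = {λ}
FIRST(B) = {λ, do, num}
FOLLOW(S) = {$}
FOLLOW(F) = {bool}
FOLLOW(B) = {bool}
Each cell of M receives at most one production.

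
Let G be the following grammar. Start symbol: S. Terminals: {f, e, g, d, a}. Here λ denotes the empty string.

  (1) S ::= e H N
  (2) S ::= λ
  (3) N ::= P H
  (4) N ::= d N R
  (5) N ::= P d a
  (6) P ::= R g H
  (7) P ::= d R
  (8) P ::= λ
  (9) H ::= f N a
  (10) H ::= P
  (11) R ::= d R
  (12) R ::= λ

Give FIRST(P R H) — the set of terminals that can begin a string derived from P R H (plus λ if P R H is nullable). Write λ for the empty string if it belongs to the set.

FIRST(S) = {λ, e}
FIRST(R) = {λ, d}
FIRST(P) = {λ, d, g}  (via R g H)
FIRST(H) = {λ, d, f, g}  (via P)
FIRST(N) = {λ, d, f, g}  (via P H, P d a)
FIRST(P R H): take FIRST of each symbol in turn, carrying on past any symbol whose FIRST contains λ; result {λ, d, f, g}.

{λ, d, f, g}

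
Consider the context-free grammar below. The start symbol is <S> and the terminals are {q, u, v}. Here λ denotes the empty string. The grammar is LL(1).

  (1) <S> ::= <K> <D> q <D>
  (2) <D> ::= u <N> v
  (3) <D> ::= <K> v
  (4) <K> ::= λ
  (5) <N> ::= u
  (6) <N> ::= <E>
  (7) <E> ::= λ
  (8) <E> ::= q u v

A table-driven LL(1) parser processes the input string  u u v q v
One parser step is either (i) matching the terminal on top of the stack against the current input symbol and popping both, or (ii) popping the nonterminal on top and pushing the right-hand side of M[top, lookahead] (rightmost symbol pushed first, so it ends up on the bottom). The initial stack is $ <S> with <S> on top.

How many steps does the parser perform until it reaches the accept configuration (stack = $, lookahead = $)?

step 1: stack=$ <S>  input=u u v q v $  — expand <S> ::= <K> <D> q <D>
step 2: stack=$ <D> q <D> <K>  input=u u v q v $  — expand <K> ::= λ
step 3: stack=$ <D> q <D>  input=u u v q v $  — expand <D> ::= u <N> v
step 4: stack=$ <D> q v <N> u  input=u u v q v $  — match u
step 5: stack=$ <D> q v <N>  input=u v q v $  — expand <N> ::= u
step 6: stack=$ <D> q v u  input=u v q v $  — match u
step 7: stack=$ <D> q v  input=v q v $  — match v
step 8: stack=$ <D> q  input=q v $  — match q
step 9: stack=$ <D>  input=v $  — expand <D> ::= <K> v
step 10: stack=$ v <K>  input=v $  — expand <K> ::= λ
step 11: stack=$ v  input=v $  — match v
Accept reached after 11 steps.

11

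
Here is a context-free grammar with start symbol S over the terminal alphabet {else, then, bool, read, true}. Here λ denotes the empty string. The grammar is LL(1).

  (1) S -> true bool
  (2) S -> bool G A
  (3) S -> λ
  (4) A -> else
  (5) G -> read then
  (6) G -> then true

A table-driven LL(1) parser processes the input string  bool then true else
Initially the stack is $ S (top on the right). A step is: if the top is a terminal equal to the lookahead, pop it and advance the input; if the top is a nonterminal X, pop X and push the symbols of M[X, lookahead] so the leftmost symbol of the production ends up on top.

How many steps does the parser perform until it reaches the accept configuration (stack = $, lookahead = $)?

7

     Stack          Input                  Action
  1  $ S            bool then true else $  expand S -> bool G A
  2  $ A G bool     bool then true else $  match bool
  3  $ A G          then true else $       expand G -> then true
  4  $ A true then  then true else $       match then
  5  $ A true       true else $            match true
  6  $ A            else $                 expand A -> else
  7  $ else         else $                 match else
Accept reached after 7 steps.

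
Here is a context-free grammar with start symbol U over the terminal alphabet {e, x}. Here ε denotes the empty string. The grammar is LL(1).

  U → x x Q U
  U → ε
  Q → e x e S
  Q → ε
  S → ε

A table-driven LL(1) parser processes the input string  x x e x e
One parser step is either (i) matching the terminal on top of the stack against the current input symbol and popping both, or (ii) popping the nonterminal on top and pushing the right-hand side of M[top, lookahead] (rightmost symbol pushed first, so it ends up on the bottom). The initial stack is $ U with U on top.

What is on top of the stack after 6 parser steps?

step 1: stack=$ U  input=x x e x e $  — expand U → x x Q U
step 2: stack=$ U Q x x  input=x x e x e $  — match x
step 3: stack=$ U Q x  input=x e x e $  — match x
step 4: stack=$ U Q  input=e x e $  — expand Q → e x e S
step 5: stack=$ U S e x e  input=e x e $  — match e
step 6: stack=$ U S e x  input=x e $  — match x
Stack after step 6: $ U S e (top = e).

e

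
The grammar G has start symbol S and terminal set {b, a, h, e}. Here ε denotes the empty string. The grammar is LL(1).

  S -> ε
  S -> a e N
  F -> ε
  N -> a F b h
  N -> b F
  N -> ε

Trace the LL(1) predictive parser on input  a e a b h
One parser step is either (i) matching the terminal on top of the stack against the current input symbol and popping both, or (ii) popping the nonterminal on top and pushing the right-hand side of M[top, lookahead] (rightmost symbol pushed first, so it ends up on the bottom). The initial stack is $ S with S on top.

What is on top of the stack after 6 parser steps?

b

     Stack      Input        Action
  1  $ S        a e a b h $  expand S -> a e N
  2  $ N e a    a e a b h $  match a
  3  $ N e      e a b h $    match e
  4  $ N        a b h $      expand N -> a F b h
  5  $ h b F a  a b h $      match a
  6  $ h b F    b h $        expand F -> ε
Stack after step 6: $ h b (top = b).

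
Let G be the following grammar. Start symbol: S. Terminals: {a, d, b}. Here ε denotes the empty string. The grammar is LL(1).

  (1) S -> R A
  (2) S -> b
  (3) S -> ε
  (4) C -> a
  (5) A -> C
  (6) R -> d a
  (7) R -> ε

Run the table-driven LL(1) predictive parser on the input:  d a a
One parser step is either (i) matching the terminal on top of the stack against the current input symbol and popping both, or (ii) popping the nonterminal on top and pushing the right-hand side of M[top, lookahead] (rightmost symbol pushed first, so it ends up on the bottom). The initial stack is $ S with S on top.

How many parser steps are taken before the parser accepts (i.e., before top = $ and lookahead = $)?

7

step 1: stack=$ S  input=d a a $  — expand S -> R A
step 2: stack=$ A R  input=d a a $  — expand R -> d a
step 3: stack=$ A a d  input=d a a $  — match d
step 4: stack=$ A a  input=a a $  — match a
step 5: stack=$ A  input=a $  — expand A -> C
step 6: stack=$ C  input=a $  — expand C -> a
step 7: stack=$ a  input=a $  — match a
Accept reached after 7 steps.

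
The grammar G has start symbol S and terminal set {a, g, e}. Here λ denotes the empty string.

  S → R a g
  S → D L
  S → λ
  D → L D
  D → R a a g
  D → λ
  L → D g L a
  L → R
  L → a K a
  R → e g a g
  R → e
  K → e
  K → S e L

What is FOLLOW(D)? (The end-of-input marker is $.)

FIRST(R): from R→e g a g we get {e}; from R→e we get {e}. So FIRST(R) = {e}.
FIRST(S): from S→R a g we get {e}; from S→D L we get {a, e, g}; from S→λ we get {λ}. So FIRST(S) = {λ, a, e, g}.
FIRST(K): from K→e we get {e}; from K→S e L we get {a, e, g}. So FIRST(K) = {a, e, g}.
FIRST(D): from D→L D we get {a, e, g}; from D→R a a g we get {e}; from D→λ we get {λ}. So FIRST(D) = {λ, a, e, g}.
FIRST(L): from L→D g L a we get {a, e, g}; from L→R we get {e}; from L→a K a we get {a}. So FIRST(L) = {a, e, g}.
FOLLOW(S) includes $ since S is the start symbol.
FOLLOW(S): in K→S e L, S is followed by e L with FIRST {e}. Thus FOLLOW(S) = {$, e}.
FOLLOW(D): in S→D L, D is followed by L with FIRST {a, e, g}; in D→L D, the suffix after D is empty (adds nothing new); in L→D g L a, D is followed by g L a with FIRST {g}. Thus FOLLOW(D) = {a, e, g}.
FOLLOW(K): in L→a K a, K is followed by a with FIRST {a}. Thus FOLLOW(K) = {a}.
FOLLOW(L): in S→D L, the suffix after L is empty, so FOLLOW(L) ⊇ FOLLOW(S) = {$, e}; in D→L D, L is followed by D with FIRST {λ, a, e, g}; in D→L D, the suffix after L is nullable, so FOLLOW(L) ⊇ FOLLOW(D) = {a, e, g}; in L→D g L a, L is followed by a with FIRST {a}; in K→S e L, the suffix after L is empty, so FOLLOW(L) ⊇ FOLLOW(K) = {a}. Thus FOLLOW(L) = {$, a, e, g}.
FOLLOW(R): in S→R a g, R is followed by a g with FIRST {a}; in D→R a a g, R is followed by a a g with FIRST {a}; in L→R, the suffix after R is empty, so FOLLOW(R) ⊇ FOLLOW(L) = {$, a, e, g}. Thus FOLLOW(R) = {$, a, e, g}.

{a, e, g}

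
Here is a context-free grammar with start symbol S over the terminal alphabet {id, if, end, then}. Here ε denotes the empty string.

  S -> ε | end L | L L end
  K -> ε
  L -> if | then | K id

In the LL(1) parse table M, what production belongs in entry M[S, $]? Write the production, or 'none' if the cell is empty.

FIRST(K) = {ε}
FIRST(L) = {id, if, then}  (via K id)
FIRST(S) = {ε, end, id, if, then}  (via L L end)
FOLLOW(S) includes $ since S is the start symbol.
FOLLOW(S): S appears on no right-hand side. Thus FOLLOW(S) = {$}.
For S -> ε: FIRST(ε) = {ε}, so it goes in M[S, t] for t ∈ {}; since ε ∈ FIRST, also for every t ∈ FOLLOW(S) = {$}.
For S -> end L: FIRST(end L) = {end}, so it goes in M[S, t] for t ∈ {end}.
For S -> L L end: FIRST(L L end) = {id, if, then}, so it goes in M[S, t] for t ∈ {id, if, then}.

S -> ε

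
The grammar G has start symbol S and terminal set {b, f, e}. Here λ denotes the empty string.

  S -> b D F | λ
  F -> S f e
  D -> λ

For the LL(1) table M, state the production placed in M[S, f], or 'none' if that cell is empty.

S -> λ

FIRST(S): from S->b D F we get {b}; from S->λ we get {λ}. So FIRST(S) = {λ, b}.
FIRST(D): from D->λ we get {λ}. So FIRST(D) = {λ}.
FIRST(F): from F->S f e we get {b, f}. So FIRST(F) = {b, f}.
FOLLOW(S) includes $ since S is the start symbol.
FOLLOW(S): in F->S f e, S is followed by f e with FIRST {f}. Thus FOLLOW(S) = {$, f}.
For S -> b D F: FIRST(b D F) = {b}, so it goes in M[S, t] for t ∈ {b}.
For S -> λ: FIRST(λ) = {λ}, so it goes in M[S, t] for t ∈ {}; since λ ∈ FIRST, also for every t ∈ FOLLOW(S) = {$, f}.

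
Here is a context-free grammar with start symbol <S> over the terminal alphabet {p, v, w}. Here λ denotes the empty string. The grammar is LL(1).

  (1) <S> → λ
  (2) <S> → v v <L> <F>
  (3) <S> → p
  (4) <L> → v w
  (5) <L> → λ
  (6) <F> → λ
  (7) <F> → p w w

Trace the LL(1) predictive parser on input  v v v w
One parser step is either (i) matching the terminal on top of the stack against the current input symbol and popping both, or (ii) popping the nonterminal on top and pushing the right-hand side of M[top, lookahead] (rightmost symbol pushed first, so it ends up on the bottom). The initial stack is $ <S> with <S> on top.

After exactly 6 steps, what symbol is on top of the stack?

     Stack          Input      Action
  1  $ <S>          v v v w $  expand <S> → v v <L> <F>
  2  $ <F> <L> v v  v v v w $  match v
  3  $ <F> <L> v    v v w $    match v
  4  $ <F> <L>      v w $      expand <L> → v w
  5  $ <F> w v      v w $      match v
  6  $ <F> w        w $        match w
Stack after step 6: $ <F> (top = <F>).

<F>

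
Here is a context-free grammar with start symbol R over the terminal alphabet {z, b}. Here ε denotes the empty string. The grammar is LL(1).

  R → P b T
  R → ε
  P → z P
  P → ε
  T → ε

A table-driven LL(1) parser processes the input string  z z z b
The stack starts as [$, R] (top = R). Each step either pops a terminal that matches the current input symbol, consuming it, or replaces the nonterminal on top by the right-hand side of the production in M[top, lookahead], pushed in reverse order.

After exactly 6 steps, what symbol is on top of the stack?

z

     Stack      Input      Action
  1  $ R        z z z b $  expand R → P b T
  2  $ T b P    z z z b $  expand P → z P
  3  $ T b P z  z z z b $  match z
  4  $ T b P    z z b $    expand P → z P
  5  $ T b P z  z z b $    match z
  6  $ T b P    z b $      expand P → z P
Stack after step 6: $ T b P z (top = z).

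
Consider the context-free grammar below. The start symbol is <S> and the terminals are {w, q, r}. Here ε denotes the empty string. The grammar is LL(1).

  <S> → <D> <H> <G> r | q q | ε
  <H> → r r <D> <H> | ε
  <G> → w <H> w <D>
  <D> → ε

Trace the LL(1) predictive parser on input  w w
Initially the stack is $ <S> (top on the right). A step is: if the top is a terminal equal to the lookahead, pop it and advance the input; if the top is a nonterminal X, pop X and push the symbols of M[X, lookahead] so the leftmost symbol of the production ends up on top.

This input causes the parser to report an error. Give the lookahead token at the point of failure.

     Stack            Input  Action
  1  $ <S>            w w $  expand <S> → <D> <H> <G> r
  2  $ r <G> <H> <D>  w w $  expand <D> → ε
  3  $ r <G> <H>      w w $  expand <H> → ε
  4  $ r <G>          w w $  expand <G> → w <H> w <D>
  5  $ r <D> w <H> w  w w $  match w
  6  $ r <D> w <H>    w $    expand <H> → ε
  7  $ r <D> w        w $    match w
  8  $ r <D>          $      error: M[<D>, $] is empty

$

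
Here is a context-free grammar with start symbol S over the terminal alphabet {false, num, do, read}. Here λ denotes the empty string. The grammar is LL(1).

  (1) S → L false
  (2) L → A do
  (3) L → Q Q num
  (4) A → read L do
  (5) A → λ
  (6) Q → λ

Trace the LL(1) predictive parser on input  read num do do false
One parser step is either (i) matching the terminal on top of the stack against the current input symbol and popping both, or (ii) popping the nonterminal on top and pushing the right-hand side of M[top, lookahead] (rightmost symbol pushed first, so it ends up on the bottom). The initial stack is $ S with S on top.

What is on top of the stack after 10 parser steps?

false

      Stack                  Input                   Action
   1  $ S                    read num do do false $  expand S → L false
   2  $ false L              read num do do false $  expand L → A do
   3  $ false do A           read num do do false $  expand A → read L do
   4  $ false do do L read   read num do do false $  match read
   5  $ false do do L        num do do false $       expand L → Q Q num
   6  $ false do do num Q Q  num do do false $       expand Q → λ
   7  $ false do do num Q    num do do false $       expand Q → λ
   8  $ false do do num      num do do false $       match num
   9  $ false do do          do do false $           match do
  10  $ false do             do false $              match do
Stack after step 10: $ false (top = false).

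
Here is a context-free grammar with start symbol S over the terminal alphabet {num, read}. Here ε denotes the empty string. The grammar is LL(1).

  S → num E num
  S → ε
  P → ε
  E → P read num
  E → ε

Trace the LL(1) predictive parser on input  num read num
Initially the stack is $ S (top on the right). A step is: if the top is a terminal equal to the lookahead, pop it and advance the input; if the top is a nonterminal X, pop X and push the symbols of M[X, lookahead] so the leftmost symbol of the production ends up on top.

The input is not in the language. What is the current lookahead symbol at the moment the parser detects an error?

$

step 1: stack=$ S  input=num read num $  — expand S → num E num
step 2: stack=$ num E num  input=num read num $  — match num
step 3: stack=$ num E  input=read num $  — expand E → P read num
step 4: stack=$ num num read P  input=read num $  — expand P → ε
step 5: stack=$ num num read  input=read num $  — match read
step 6: stack=$ num num  input=num $  — match num
step 7: stack=$ num  input=$  — error: top is terminal num but lookahead is $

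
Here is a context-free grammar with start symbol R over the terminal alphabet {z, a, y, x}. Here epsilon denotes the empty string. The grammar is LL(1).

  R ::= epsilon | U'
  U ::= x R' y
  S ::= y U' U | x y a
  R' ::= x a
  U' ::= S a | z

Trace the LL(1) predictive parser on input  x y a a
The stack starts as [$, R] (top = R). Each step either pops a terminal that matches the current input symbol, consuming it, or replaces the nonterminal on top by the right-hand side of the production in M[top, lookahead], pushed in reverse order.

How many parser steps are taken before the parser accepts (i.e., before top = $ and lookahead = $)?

7

step 1: stack=$ R  input=x y a a $  — expand R ::= U'
step 2: stack=$ U'  input=x y a a $  — expand U' ::= S a
step 3: stack=$ a S  input=x y a a $  — expand S ::= x y a
step 4: stack=$ a a y x  input=x y a a $  — match x
step 5: stack=$ a a y  input=y a a $  — match y
step 6: stack=$ a a  input=a a $  — match a
step 7: stack=$ a  input=a $  — match a
Accept reached after 7 steps.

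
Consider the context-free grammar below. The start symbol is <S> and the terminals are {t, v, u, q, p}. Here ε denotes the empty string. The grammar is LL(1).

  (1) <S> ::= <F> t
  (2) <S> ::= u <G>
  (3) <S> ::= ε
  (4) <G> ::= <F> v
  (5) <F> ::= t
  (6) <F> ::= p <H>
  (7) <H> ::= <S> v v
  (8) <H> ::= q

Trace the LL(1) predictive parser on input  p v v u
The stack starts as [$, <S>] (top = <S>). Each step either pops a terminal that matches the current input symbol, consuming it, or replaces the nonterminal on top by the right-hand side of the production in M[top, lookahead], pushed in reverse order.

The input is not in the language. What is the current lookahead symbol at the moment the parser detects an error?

u

step 1: stack=$ <S>  input=p v v u $  — expand <S> ::= <F> t
step 2: stack=$ t <F>  input=p v v u $  — expand <F> ::= p <H>
step 3: stack=$ t <H> p  input=p v v u $  — match p
step 4: stack=$ t <H>  input=v v u $  — expand <H> ::= <S> v v
step 5: stack=$ t v v <S>  input=v v u $  — expand <S> ::= ε
step 6: stack=$ t v v  input=v v u $  — match v
step 7: stack=$ t v  input=v u $  — match v
step 8: stack=$ t  input=u $  — error: top is terminal t but lookahead is u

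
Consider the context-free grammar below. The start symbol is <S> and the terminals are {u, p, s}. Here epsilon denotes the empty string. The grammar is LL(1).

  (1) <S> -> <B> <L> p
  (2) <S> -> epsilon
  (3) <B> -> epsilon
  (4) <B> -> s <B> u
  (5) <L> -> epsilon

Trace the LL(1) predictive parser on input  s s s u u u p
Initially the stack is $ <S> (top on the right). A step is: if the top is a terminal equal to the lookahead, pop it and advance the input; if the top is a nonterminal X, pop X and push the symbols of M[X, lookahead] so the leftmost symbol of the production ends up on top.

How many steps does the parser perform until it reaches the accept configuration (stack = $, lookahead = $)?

13

step 1: stack=$ <S>  input=s s s u u u p $  — expand <S> -> <B> <L> p
step 2: stack=$ p <L> <B>  input=s s s u u u p $  — expand <B> -> s <B> u
step 3: stack=$ p <L> u <B> s  input=s s s u u u p $  — match s
step 4: stack=$ p <L> u <B>  input=s s u u u p $  — expand <B> -> s <B> u
step 5: stack=$ p <L> u u <B> s  input=s s u u u p $  — match s
step 6: stack=$ p <L> u u <B>  input=s u u u p $  — expand <B> -> s <B> u
step 7: stack=$ p <L> u u u <B> s  input=s u u u p $  — match s
step 8: stack=$ p <L> u u u <B>  input=u u u p $  — expand <B> -> epsilon
step 9: stack=$ p <L> u u u  input=u u u p $  — match u
step 10: stack=$ p <L> u u  input=u u p $  — match u
step 11: stack=$ p <L> u  input=u p $  — match u
step 12: stack=$ p <L>  input=p $  — expand <L> -> epsilon
step 13: stack=$ p  input=p $  — match p
Accept reached after 13 steps.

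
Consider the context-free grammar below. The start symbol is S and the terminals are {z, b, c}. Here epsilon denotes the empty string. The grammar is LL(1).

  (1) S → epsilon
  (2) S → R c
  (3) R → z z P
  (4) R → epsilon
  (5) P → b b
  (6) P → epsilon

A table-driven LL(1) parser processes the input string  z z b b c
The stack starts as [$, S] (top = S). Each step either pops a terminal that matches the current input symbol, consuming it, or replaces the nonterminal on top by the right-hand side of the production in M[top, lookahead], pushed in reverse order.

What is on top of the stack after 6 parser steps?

step 1: stack=$ S  input=z z b b c $  — expand S → R c
step 2: stack=$ c R  input=z z b b c $  — expand R → z z P
step 3: stack=$ c P z z  input=z z b b c $  — match z
step 4: stack=$ c P z  input=z b b c $  — match z
step 5: stack=$ c P  input=b b c $  — expand P → b b
step 6: stack=$ c b b  input=b b c $  — match b
Stack after step 6: $ c b (top = b).

b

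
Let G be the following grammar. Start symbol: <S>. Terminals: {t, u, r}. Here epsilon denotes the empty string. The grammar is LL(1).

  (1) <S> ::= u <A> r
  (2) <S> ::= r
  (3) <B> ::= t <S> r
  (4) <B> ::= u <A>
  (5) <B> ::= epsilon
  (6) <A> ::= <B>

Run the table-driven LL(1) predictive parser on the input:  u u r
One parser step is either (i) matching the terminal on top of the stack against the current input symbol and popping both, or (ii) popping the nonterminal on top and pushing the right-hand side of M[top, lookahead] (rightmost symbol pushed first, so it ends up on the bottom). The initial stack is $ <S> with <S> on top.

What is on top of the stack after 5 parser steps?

<A>

     Stack      Input    Action
  1  $ <S>      u u r $  expand <S> ::= u <A> r
  2  $ r <A> u  u u r $  match u
  3  $ r <A>    u r $    expand <A> ::= <B>
  4  $ r <B>    u r $    expand <B> ::= u <A>
  5  $ r <A> u  u r $    match u
Stack after step 5: $ r <A> (top = <A>).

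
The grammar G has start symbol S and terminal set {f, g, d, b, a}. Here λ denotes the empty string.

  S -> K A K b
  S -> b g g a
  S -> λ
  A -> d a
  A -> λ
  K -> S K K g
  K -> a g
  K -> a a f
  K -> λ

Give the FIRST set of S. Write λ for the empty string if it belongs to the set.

FIRST(A): from A->d a we get {d}; from A->λ we get {λ}. So FIRST(A) = {λ, d}.
FIRST(S): from S->K A K b we get {a, b, d, g}; from S->b g g a we get {b}; from S->λ we get {λ}. So FIRST(S) = {λ, a, b, d, g}.
FIRST(K): from K->S K K g we get {a, b, d, g}; from K->a g we get {a}; from K->a a f we get {a}; from K->λ we get {λ}. So FIRST(K) = {λ, a, b, d, g}.

{λ, a, b, d, g}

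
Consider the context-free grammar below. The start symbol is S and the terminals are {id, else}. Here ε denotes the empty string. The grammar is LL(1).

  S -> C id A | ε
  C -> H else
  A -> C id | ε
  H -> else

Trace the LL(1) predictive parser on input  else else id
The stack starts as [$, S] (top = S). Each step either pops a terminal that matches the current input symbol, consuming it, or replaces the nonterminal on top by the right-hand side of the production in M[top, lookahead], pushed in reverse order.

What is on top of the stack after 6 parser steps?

step 1: stack=$ S  input=else else id $  — expand S -> C id A
step 2: stack=$ A id C  input=else else id $  — expand C -> H else
step 3: stack=$ A id else H  input=else else id $  — expand H -> else
step 4: stack=$ A id else else  input=else else id $  — match else
step 5: stack=$ A id else  input=else id $  — match else
step 6: stack=$ A id  input=id $  — match id
Stack after step 6: $ A (top = A).

A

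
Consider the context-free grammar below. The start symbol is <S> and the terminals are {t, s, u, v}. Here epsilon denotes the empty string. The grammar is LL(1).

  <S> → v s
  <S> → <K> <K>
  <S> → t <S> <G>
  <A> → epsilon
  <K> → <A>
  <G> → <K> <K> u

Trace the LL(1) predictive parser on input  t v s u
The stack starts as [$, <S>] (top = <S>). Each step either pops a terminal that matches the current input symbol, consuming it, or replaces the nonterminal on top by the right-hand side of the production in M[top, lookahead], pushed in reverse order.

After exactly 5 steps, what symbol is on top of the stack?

<G>

step 1: stack=$ <S>  input=t v s u $  — expand <S> → t <S> <G>
step 2: stack=$ <G> <S> t  input=t v s u $  — match t
step 3: stack=$ <G> <S>  input=v s u $  — expand <S> → v s
step 4: stack=$ <G> s v  input=v s u $  — match v
step 5: stack=$ <G> s  input=s u $  — match s
Stack after step 5: $ <G> (top = <G>).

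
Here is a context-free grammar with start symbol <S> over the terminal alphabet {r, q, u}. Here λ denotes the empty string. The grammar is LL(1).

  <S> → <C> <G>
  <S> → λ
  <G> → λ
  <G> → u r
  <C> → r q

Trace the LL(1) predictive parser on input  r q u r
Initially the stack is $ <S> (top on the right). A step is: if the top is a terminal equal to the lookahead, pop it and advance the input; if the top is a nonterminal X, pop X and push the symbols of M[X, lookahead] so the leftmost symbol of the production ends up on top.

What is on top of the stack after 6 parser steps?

     Stack      Input      Action
  1  $ <S>      r q u r $  expand <S> → <C> <G>
  2  $ <G> <C>  r q u r $  expand <C> → r q
  3  $ <G> q r  r q u r $  match r
  4  $ <G> q    q u r $    match q
  5  $ <G>      u r $      expand <G> → u r
  6  $ r u      u r $      match u
Stack after step 6: $ r (top = r).

r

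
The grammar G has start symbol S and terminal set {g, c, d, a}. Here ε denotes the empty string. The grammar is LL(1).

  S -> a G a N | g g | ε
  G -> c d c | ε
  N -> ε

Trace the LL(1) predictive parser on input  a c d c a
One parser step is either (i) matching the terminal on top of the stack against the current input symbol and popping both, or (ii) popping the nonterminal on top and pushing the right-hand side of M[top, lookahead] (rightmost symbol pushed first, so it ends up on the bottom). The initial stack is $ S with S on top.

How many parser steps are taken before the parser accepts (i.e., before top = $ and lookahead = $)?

8

step 1: stack=$ S  input=a c d c a $  — expand S -> a G a N
step 2: stack=$ N a G a  input=a c d c a $  — match a
step 3: stack=$ N a G  input=c d c a $  — expand G -> c d c
step 4: stack=$ N a c d c  input=c d c a $  — match c
step 5: stack=$ N a c d  input=d c a $  — match d
step 6: stack=$ N a c  input=c a $  — match c
step 7: stack=$ N a  input=a $  — match a
step 8: stack=$ N  input=$  — expand N -> ε
Accept reached after 8 steps.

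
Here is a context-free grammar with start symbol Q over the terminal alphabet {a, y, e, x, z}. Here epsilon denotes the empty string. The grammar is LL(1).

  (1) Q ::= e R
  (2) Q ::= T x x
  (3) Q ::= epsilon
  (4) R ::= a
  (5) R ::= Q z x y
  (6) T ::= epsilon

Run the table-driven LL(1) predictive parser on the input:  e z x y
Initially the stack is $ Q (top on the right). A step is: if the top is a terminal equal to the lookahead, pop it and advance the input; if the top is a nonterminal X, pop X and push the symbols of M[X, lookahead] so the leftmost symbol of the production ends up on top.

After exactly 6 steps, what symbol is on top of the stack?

     Stack      Input      Action
  1  $ Q        e z x y $  expand Q ::= e R
  2  $ R e      e z x y $  match e
  3  $ R        z x y $    expand R ::= Q z x y
  4  $ y x z Q  z x y $    expand Q ::= epsilon
  5  $ y x z    z x y $    match z
  6  $ y x      x y $      match x
Stack after step 6: $ y (top = y).

y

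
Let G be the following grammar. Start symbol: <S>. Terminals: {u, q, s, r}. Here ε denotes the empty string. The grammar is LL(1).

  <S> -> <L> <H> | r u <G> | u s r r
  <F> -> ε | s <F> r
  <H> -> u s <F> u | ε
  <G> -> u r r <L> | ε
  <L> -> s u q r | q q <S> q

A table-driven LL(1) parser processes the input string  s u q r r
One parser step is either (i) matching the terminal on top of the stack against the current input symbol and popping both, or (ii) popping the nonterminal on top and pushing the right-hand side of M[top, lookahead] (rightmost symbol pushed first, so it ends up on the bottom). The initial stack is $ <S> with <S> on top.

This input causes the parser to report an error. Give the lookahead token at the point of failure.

step 1: stack=$ <S>  input=s u q r r $  — expand <S> -> <L> <H>
step 2: stack=$ <H> <L>  input=s u q r r $  — expand <L> -> s u q r
step 3: stack=$ <H> r q u s  input=s u q r r $  — match s
step 4: stack=$ <H> r q u  input=u q r r $  — match u
step 5: stack=$ <H> r q  input=q r r $  — match q
step 6: stack=$ <H> r  input=r r $  — match r
step 7: stack=$ <H>  input=r $  — error: M[<H>, r] is empty

r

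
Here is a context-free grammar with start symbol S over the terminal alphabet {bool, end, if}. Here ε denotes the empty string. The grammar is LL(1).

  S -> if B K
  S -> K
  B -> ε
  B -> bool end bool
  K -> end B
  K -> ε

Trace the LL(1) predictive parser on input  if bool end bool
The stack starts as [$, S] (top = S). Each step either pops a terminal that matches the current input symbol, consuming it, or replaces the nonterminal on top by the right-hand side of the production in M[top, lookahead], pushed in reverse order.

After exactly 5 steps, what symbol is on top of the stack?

     Stack              Input               Action
  1  $ S                if bool end bool $  expand S -> if B K
  2  $ K B if           if bool end bool $  match if
  3  $ K B              bool end bool $     expand B -> bool end bool
  4  $ K bool end bool  bool end bool $     match bool
  5  $ K bool end       end bool $          match end
Stack after step 5: $ K bool (top = bool).

bool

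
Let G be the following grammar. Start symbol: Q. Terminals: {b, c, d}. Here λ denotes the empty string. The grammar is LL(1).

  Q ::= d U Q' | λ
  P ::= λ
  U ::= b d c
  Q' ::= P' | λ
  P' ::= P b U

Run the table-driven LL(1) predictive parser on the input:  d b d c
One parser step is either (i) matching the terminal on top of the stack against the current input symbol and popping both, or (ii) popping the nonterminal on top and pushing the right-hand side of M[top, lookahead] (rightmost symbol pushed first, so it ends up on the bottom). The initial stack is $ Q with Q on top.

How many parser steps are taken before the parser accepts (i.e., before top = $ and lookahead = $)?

     Stack       Input      Action
  1  $ Q         d b d c $  expand Q ::= d U Q'
  2  $ Q' U d    d b d c $  match d
  3  $ Q' U      b d c $    expand U ::= b d c
  4  $ Q' c d b  b d c $    match b
  5  $ Q' c d    d c $      match d
  6  $ Q' c      c $        match c
  7  $ Q'        $          expand Q' ::= λ
Accept reached after 7 steps.

7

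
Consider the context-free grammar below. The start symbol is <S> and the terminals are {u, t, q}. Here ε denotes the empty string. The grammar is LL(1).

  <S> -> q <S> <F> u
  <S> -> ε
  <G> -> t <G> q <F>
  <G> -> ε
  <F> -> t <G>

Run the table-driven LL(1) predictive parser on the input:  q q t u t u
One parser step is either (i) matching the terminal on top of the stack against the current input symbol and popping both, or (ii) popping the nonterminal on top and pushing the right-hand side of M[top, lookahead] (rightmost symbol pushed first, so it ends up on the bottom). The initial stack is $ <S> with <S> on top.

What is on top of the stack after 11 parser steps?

      Stack                Input          Action
   1  $ <S>                q q t u t u $  expand <S> -> q <S> <F> u
   2  $ u <F> <S> q        q q t u t u $  match q
   3  $ u <F> <S>          q t u t u $    expand <S> -> q <S> <F> u
   4  $ u <F> u <F> <S> q  q t u t u $    match q
   5  $ u <F> u <F> <S>    t u t u $      expand <S> -> ε
   6  $ u <F> u <F>        t u t u $      expand <F> -> t <G>
   7  $ u <F> u <G> t      t u t u $      match t
   8  $ u <F> u <G>        u t u $        expand <G> -> ε
   9  $ u <F> u            u t u $        match u
  10  $ u <F>              t u $          expand <F> -> t <G>
  11  $ u <G> t            t u $          match t
Stack after step 11: $ u <G> (top = <G>).

<G>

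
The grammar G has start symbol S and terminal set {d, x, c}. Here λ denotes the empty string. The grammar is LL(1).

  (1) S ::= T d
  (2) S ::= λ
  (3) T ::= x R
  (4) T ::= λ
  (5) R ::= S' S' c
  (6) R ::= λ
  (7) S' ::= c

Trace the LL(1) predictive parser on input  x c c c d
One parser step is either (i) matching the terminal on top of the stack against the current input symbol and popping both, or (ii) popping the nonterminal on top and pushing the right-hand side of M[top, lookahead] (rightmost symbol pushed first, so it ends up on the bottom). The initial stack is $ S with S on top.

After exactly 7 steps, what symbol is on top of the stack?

c

step 1: stack=$ S  input=x c c c d $  — expand S ::= T d
step 2: stack=$ d T  input=x c c c d $  — expand T ::= x R
step 3: stack=$ d R x  input=x c c c d $  — match x
step 4: stack=$ d R  input=c c c d $  — expand R ::= S' S' c
step 5: stack=$ d c S' S'  input=c c c d $  — expand S' ::= c
step 6: stack=$ d c S' c  input=c c c d $  — match c
step 7: stack=$ d c S'  input=c c d $  — expand S' ::= c
Stack after step 7: $ d c c (top = c).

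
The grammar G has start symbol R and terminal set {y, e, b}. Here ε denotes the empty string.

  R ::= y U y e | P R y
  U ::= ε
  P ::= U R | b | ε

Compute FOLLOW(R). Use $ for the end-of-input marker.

FIRST(U): from U::=ε we get {ε}. So FIRST(U) = {ε}.
FIRST(R): from R::=y U y e we get {y}; from R::=P R y we get {b, y}. So FIRST(R) = {b, y}.
FIRST(P): from P::=U R we get {b, y}; from P::=b we get {b}; from P::=ε we get {ε}. So FIRST(P) = {ε, b, y}.
FOLLOW(R) includes $ since R is the start symbol.
FOLLOW(U): in R::=y U y e, U is followed by y e with FIRST {y}; in P::=U R, U is followed by R with FIRST {b, y}. Thus FOLLOW(U) = {b, y}.
FOLLOW(P): in R::=P R y, P is followed by R y with FIRST {b, y}. Thus FOLLOW(P) = {b, y}.
FOLLOW(R): in R::=P R y, R is followed by y with FIRST {y}; in P::=U R, the suffix after R is empty, so FOLLOW(R) ⊇ FOLLOW(P) = {b, y}. Thus FOLLOW(R) = {$, b, y}.

{$, b, y}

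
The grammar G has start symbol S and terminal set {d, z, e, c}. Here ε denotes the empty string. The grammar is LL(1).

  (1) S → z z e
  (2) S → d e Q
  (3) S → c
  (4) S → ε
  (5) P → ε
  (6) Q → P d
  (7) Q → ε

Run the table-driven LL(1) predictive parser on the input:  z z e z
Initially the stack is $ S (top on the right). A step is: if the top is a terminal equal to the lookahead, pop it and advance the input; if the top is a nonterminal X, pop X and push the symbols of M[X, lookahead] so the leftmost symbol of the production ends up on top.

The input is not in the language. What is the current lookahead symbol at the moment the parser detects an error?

z

     Stack    Input      Action
  1  $ S      z z e z $  expand S → z z e
  2  $ e z z  z z e z $  match z
  3  $ e z    z e z $    match z
  4  $ e      e z $      match e
  5  $        z $        error: stack empty but input remains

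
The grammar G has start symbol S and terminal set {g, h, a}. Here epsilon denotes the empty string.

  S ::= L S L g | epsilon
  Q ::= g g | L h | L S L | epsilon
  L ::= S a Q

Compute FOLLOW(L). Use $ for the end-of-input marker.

FIRST(S): from S::=L S L g we get {a}; from S::=epsilon we get {epsilon}. So FIRST(S) = {epsilon, a}.
FIRST(L): from L::=S a Q we get {a}. So FIRST(L) = {a}.
FIRST(Q): from Q::=g g we get {g}; from Q::=L h we get {a}; from Q::=L S L we get {a}; from Q::=epsilon we get {epsilon}. So FIRST(Q) = {epsilon, a, g}.
FOLLOW(S) includes $ since S is the start symbol.
FOLLOW(S): in S::=L S L g, S is followed by L g with FIRST {a}; in Q::=L S L, S is followed by L with FIRST {a}; in L::=S a Q, S is followed by a Q with FIRST {a}. Thus FOLLOW(S) = {$, a}.
FOLLOW(Q): in L::=S a Q, the suffix after Q is empty, so FOLLOW(Q) ⊇ FOLLOW(L) = {a, g, h}. Thus FOLLOW(Q) = {a, g, h}.
FOLLOW(L): in S::=L S L g (occurrence 1), L is followed by S L g with FIRST {a}; in S::=L S L g (occurrence 2), L is followed by g with FIRST {g}; in Q::=L h, L is followed by h with FIRST {h}; in Q::=L S L (occurrence 1), L is followed by S L with FIRST {a}; in Q::=L S L (occurrence 2), the suffix after L is empty, so FOLLOW(L) ⊇ FOLLOW(Q) = {a, g, h}. Thus FOLLOW(L) = {a, g, h}.

{a, g, h}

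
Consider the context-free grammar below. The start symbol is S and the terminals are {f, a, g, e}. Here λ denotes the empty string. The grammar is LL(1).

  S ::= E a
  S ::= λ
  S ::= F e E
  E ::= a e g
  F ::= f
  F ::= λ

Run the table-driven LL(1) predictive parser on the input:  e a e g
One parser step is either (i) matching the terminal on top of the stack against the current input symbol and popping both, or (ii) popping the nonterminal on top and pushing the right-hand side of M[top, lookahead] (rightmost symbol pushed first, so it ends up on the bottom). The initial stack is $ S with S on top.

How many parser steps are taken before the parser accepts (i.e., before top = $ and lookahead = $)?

7

     Stack    Input      Action
  1  $ S      e a e g $  expand S ::= F e E
  2  $ E e F  e a e g $  expand F ::= λ
  3  $ E e    e a e g $  match e
  4  $ E      a e g $    expand E ::= a e g
  5  $ g e a  a e g $    match a
  6  $ g e    e g $      match e
  7  $ g      g $        match g
Accept reached after 7 steps.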